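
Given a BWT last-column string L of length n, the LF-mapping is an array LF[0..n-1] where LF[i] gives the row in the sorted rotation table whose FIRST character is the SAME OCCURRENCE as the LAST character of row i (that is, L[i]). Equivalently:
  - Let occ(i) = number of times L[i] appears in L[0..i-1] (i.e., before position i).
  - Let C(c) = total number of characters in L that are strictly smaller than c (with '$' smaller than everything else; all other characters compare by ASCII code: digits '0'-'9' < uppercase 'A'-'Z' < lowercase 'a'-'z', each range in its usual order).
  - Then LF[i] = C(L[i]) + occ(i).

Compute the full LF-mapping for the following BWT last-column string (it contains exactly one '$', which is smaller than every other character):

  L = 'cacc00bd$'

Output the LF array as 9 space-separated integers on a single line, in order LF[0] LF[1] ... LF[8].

Char counts: '$':1, '0':2, 'a':1, 'b':1, 'c':3, 'd':1
C (first-col start): C('$')=0, C('0')=1, C('a')=3, C('b')=4, C('c')=5, C('d')=8
L[0]='c': occ=0, LF[0]=C('c')+0=5+0=5
L[1]='a': occ=0, LF[1]=C('a')+0=3+0=3
L[2]='c': occ=1, LF[2]=C('c')+1=5+1=6
L[3]='c': occ=2, LF[3]=C('c')+2=5+2=7
L[4]='0': occ=0, LF[4]=C('0')+0=1+0=1
L[5]='0': occ=1, LF[5]=C('0')+1=1+1=2
L[6]='b': occ=0, LF[6]=C('b')+0=4+0=4
L[7]='d': occ=0, LF[7]=C('d')+0=8+0=8
L[8]='$': occ=0, LF[8]=C('$')+0=0+0=0

Answer: 5 3 6 7 1 2 4 8 0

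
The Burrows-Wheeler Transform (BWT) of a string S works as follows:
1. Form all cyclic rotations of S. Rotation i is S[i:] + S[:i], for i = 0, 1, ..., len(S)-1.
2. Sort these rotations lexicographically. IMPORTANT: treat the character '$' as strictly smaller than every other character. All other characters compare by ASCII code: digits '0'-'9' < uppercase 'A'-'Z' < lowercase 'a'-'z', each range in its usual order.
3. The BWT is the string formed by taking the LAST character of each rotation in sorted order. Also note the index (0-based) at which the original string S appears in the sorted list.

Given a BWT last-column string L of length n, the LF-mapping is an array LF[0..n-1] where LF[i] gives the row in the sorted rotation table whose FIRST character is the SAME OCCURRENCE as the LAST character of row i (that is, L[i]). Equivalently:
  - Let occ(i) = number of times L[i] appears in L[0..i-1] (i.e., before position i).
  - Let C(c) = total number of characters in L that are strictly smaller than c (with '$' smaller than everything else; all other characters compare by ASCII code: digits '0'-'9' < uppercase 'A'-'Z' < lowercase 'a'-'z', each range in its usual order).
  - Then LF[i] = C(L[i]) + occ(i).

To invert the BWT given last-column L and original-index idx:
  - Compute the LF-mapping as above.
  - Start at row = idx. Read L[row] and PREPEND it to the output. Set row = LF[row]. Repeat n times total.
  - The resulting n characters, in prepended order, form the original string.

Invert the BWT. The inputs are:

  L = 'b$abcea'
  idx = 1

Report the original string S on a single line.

Answer: aaecbb$

Derivation:
LF mapping: 3 0 1 4 5 6 2
Walk LF starting at row 1, prepending L[row]:
  step 1: row=1, L[1]='$', prepend. Next row=LF[1]=0
  step 2: row=0, L[0]='b', prepend. Next row=LF[0]=3
  step 3: row=3, L[3]='b', prepend. Next row=LF[3]=4
  step 4: row=4, L[4]='c', prepend. Next row=LF[4]=5
  step 5: row=5, L[5]='e', prepend. Next row=LF[5]=6
  step 6: row=6, L[6]='a', prepend. Next row=LF[6]=2
  step 7: row=2, L[2]='a', prepend. Next row=LF[2]=1
Reversed output: aaecbb$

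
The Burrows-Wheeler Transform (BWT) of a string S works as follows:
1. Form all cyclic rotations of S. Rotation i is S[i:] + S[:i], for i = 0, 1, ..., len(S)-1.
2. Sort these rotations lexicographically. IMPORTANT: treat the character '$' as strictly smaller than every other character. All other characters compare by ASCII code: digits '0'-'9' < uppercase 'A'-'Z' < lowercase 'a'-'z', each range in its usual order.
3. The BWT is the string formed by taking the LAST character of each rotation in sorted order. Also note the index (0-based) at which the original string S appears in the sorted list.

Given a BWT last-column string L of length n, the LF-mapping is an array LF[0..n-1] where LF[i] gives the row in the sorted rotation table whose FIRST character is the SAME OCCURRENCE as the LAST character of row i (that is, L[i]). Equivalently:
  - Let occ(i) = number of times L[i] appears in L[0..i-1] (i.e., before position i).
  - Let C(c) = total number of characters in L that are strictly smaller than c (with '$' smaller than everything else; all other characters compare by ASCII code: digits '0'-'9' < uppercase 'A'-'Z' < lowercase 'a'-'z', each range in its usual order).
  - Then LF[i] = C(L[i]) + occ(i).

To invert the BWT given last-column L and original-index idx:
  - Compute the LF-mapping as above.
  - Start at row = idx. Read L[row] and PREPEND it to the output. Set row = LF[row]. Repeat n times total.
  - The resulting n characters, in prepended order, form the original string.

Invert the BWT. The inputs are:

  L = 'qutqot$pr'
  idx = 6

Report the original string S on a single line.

LF mapping: 3 8 6 4 1 7 0 2 5
Walk LF starting at row 6, prepending L[row]:
  step 1: row=6, L[6]='$', prepend. Next row=LF[6]=0
  step 2: row=0, L[0]='q', prepend. Next row=LF[0]=3
  step 3: row=3, L[3]='q', prepend. Next row=LF[3]=4
  step 4: row=4, L[4]='o', prepend. Next row=LF[4]=1
  step 5: row=1, L[1]='u', prepend. Next row=LF[1]=8
  step 6: row=8, L[8]='r', prepend. Next row=LF[8]=5
  step 7: row=5, L[5]='t', prepend. Next row=LF[5]=7
  step 8: row=7, L[7]='p', prepend. Next row=LF[7]=2
  step 9: row=2, L[2]='t', prepend. Next row=LF[2]=6
Reversed output: tptruoqq$

Answer: tptruoqq$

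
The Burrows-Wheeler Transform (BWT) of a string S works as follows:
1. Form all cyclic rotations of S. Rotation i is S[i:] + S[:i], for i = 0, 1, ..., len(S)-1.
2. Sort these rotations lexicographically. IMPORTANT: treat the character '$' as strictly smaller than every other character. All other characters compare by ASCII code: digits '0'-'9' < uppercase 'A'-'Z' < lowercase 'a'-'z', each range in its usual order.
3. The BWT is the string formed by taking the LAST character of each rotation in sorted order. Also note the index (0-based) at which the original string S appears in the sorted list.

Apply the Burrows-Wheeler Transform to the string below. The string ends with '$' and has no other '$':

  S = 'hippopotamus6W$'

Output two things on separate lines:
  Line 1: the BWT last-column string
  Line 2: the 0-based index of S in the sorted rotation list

All 15 rotations (rotation i = S[i:]+S[:i]):
  rot[0] = hippopotamus6W$
  rot[1] = ippopotamus6W$h
  rot[2] = ppopotamus6W$hi
  rot[3] = popotamus6W$hip
  rot[4] = opotamus6W$hipp
  rot[5] = potamus6W$hippo
  rot[6] = otamus6W$hippop
  rot[7] = tamus6W$hippopo
  rot[8] = amus6W$hippopot
  rot[9] = mus6W$hippopota
  rot[10] = us6W$hippopotam
  rot[11] = s6W$hippopotamu
  rot[12] = 6W$hippopotamus
  rot[13] = W$hippopotamus6
  rot[14] = $hippopotamus6W
Sorted (with $ < everything):
  sorted[0] = $hippopotamus6W  (last char: 'W')
  sorted[1] = 6W$hippopotamus  (last char: 's')
  sorted[2] = W$hippopotamus6  (last char: '6')
  sorted[3] = amus6W$hippopot  (last char: 't')
  sorted[4] = hippopotamus6W$  (last char: '$')
  sorted[5] = ippopotamus6W$h  (last char: 'h')
  sorted[6] = mus6W$hippopota  (last char: 'a')
  sorted[7] = opotamus6W$hipp  (last char: 'p')
  sorted[8] = otamus6W$hippop  (last char: 'p')
  sorted[9] = popotamus6W$hip  (last char: 'p')
  sorted[10] = potamus6W$hippo  (last char: 'o')
  sorted[11] = ppopotamus6W$hi  (last char: 'i')
  sorted[12] = s6W$hippopotamu  (last char: 'u')
  sorted[13] = tamus6W$hippopo  (last char: 'o')
  sorted[14] = us6W$hippopotam  (last char: 'm')
Last column: Ws6t$happpoiuom
Original string S is at sorted index 4

Answer: Ws6t$happpoiuom
4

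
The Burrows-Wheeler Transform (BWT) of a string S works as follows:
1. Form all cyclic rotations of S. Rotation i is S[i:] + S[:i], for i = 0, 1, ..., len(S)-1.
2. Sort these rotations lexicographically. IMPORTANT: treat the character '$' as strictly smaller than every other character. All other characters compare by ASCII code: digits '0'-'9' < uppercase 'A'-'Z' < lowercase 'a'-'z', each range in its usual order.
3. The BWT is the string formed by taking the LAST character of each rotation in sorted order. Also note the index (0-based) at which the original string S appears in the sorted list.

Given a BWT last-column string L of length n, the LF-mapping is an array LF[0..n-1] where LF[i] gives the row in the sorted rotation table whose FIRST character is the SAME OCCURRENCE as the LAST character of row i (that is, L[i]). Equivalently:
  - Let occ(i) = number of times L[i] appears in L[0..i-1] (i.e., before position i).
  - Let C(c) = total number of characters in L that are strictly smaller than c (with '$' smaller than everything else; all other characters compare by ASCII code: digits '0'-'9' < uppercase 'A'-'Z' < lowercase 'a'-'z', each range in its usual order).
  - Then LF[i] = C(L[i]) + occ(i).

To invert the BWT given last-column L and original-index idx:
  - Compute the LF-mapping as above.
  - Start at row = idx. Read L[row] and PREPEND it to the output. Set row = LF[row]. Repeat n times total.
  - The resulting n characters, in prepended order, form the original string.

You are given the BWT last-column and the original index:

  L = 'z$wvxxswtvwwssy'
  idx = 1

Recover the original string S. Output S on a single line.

LF mapping: 14 0 7 5 11 12 1 8 4 6 9 10 2 3 13
Walk LF starting at row 1, prepending L[row]:
  step 1: row=1, L[1]='$', prepend. Next row=LF[1]=0
  step 2: row=0, L[0]='z', prepend. Next row=LF[0]=14
  step 3: row=14, L[14]='y', prepend. Next row=LF[14]=13
  step 4: row=13, L[13]='s', prepend. Next row=LF[13]=3
  step 5: row=3, L[3]='v', prepend. Next row=LF[3]=5
  step 6: row=5, L[5]='x', prepend. Next row=LF[5]=12
  step 7: row=12, L[12]='s', prepend. Next row=LF[12]=2
  step 8: row=2, L[2]='w', prepend. Next row=LF[2]=7
  step 9: row=7, L[7]='w', prepend. Next row=LF[7]=8
  step 10: row=8, L[8]='t', prepend. Next row=LF[8]=4
  step 11: row=4, L[4]='x', prepend. Next row=LF[4]=11
  step 12: row=11, L[11]='w', prepend. Next row=LF[11]=10
  step 13: row=10, L[10]='w', prepend. Next row=LF[10]=9
  step 14: row=9, L[9]='v', prepend. Next row=LF[9]=6
  step 15: row=6, L[6]='s', prepend. Next row=LF[6]=1
Reversed output: svwwxtwwsxvsyz$

Answer: svwwxtwwsxvsyz$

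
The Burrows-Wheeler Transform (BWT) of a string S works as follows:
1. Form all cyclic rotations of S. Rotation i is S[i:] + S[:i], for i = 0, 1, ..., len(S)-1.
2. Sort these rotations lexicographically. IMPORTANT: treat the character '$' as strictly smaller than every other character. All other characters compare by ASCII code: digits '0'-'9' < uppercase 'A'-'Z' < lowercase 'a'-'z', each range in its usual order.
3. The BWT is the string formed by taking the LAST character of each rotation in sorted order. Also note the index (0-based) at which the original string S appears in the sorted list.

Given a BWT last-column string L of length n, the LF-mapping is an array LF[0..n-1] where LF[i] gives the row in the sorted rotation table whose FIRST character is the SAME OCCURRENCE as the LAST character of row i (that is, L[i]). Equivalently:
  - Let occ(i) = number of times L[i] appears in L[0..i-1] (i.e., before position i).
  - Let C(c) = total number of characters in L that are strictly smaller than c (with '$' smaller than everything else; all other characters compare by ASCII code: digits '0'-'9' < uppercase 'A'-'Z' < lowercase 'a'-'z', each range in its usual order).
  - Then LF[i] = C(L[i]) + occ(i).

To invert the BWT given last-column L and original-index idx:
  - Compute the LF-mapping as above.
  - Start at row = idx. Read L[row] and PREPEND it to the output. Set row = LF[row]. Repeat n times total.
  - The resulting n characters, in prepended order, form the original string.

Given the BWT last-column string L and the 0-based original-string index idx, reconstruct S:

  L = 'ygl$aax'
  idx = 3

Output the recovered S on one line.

LF mapping: 6 3 4 0 1 2 5
Walk LF starting at row 3, prepending L[row]:
  step 1: row=3, L[3]='$', prepend. Next row=LF[3]=0
  step 2: row=0, L[0]='y', prepend. Next row=LF[0]=6
  step 3: row=6, L[6]='x', prepend. Next row=LF[6]=5
  step 4: row=5, L[5]='a', prepend. Next row=LF[5]=2
  step 5: row=2, L[2]='l', prepend. Next row=LF[2]=4
  step 6: row=4, L[4]='a', prepend. Next row=LF[4]=1
  step 7: row=1, L[1]='g', prepend. Next row=LF[1]=3
Reversed output: galaxy$

Answer: galaxy$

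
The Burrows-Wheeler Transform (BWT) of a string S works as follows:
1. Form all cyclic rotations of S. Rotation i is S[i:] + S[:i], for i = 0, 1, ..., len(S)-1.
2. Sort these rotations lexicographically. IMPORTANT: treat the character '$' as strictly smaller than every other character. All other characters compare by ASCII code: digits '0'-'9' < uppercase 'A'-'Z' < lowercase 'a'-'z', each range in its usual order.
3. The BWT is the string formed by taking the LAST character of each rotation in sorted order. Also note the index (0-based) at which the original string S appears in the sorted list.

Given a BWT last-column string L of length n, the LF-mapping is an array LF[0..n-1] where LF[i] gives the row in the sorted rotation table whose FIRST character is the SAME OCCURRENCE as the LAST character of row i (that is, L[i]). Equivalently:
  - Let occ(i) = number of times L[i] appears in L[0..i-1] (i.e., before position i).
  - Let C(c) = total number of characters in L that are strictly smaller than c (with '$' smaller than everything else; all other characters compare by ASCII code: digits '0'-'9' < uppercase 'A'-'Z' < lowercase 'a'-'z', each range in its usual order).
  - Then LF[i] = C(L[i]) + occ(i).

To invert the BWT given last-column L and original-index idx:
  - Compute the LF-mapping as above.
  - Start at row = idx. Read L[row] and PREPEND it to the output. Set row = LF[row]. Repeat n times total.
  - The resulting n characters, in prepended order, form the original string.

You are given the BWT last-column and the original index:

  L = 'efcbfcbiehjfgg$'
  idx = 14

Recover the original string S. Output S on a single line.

LF mapping: 5 7 3 1 8 4 2 13 6 12 14 9 10 11 0
Walk LF starting at row 14, prepending L[row]:
  step 1: row=14, L[14]='$', prepend. Next row=LF[14]=0
  step 2: row=0, L[0]='e', prepend. Next row=LF[0]=5
  step 3: row=5, L[5]='c', prepend. Next row=LF[5]=4
  step 4: row=4, L[4]='f', prepend. Next row=LF[4]=8
  step 5: row=8, L[8]='e', prepend. Next row=LF[8]=6
  step 6: row=6, L[6]='b', prepend. Next row=LF[6]=2
  step 7: row=2, L[2]='c', prepend. Next row=LF[2]=3
  step 8: row=3, L[3]='b', prepend. Next row=LF[3]=1
  step 9: row=1, L[1]='f', prepend. Next row=LF[1]=7
  step 10: row=7, L[7]='i', prepend. Next row=LF[7]=13
  step 11: row=13, L[13]='g', prepend. Next row=LF[13]=11
  step 12: row=11, L[11]='f', prepend. Next row=LF[11]=9
  step 13: row=9, L[9]='h', prepend. Next row=LF[9]=12
  step 14: row=12, L[12]='g', prepend. Next row=LF[12]=10
  step 15: row=10, L[10]='j', prepend. Next row=LF[10]=14
Reversed output: jghfgifbcbefce$

Answer: jghfgifbcbefce$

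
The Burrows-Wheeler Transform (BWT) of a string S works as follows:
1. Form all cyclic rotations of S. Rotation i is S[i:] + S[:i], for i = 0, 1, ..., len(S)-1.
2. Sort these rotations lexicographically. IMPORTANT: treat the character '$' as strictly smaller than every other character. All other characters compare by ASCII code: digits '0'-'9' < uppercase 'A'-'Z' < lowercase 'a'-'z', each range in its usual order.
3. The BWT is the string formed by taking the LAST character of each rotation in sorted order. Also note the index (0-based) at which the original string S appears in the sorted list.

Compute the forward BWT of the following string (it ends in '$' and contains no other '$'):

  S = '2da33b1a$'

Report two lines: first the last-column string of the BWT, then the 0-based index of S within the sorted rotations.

Answer: ab$a31d32
2

Derivation:
All 9 rotations (rotation i = S[i:]+S[:i]):
  rot[0] = 2da33b1a$
  rot[1] = da33b1a$2
  rot[2] = a33b1a$2d
  rot[3] = 33b1a$2da
  rot[4] = 3b1a$2da3
  rot[5] = b1a$2da33
  rot[6] = 1a$2da33b
  rot[7] = a$2da33b1
  rot[8] = $2da33b1a
Sorted (with $ < everything):
  sorted[0] = $2da33b1a  (last char: 'a')
  sorted[1] = 1a$2da33b  (last char: 'b')
  sorted[2] = 2da33b1a$  (last char: '$')
  sorted[3] = 33b1a$2da  (last char: 'a')
  sorted[4] = 3b1a$2da3  (last char: '3')
  sorted[5] = a$2da33b1  (last char: '1')
  sorted[6] = a33b1a$2d  (last char: 'd')
  sorted[7] = b1a$2da33  (last char: '3')
  sorted[8] = da33b1a$2  (last char: '2')
Last column: ab$a31d32
Original string S is at sorted index 2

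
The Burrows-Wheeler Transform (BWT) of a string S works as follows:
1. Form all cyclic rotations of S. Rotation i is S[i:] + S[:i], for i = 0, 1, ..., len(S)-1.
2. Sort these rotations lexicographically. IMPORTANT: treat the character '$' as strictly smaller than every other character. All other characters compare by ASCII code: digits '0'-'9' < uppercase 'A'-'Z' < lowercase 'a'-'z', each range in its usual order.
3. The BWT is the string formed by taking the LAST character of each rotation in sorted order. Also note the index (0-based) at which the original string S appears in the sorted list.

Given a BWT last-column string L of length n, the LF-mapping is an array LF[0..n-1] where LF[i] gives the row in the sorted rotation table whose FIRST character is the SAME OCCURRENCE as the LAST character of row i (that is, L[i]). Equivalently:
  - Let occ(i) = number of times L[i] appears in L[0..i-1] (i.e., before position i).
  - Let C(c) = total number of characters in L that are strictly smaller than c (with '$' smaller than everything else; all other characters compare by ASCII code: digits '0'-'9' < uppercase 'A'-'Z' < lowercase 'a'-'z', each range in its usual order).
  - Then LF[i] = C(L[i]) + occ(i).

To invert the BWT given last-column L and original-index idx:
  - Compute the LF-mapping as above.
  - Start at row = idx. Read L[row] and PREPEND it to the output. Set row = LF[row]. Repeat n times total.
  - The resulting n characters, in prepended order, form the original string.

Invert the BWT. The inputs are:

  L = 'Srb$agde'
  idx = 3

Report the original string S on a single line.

Answer: badgerS$

Derivation:
LF mapping: 1 7 3 0 2 6 4 5
Walk LF starting at row 3, prepending L[row]:
  step 1: row=3, L[3]='$', prepend. Next row=LF[3]=0
  step 2: row=0, L[0]='S', prepend. Next row=LF[0]=1
  step 3: row=1, L[1]='r', prepend. Next row=LF[1]=7
  step 4: row=7, L[7]='e', prepend. Next row=LF[7]=5
  step 5: row=5, L[5]='g', prepend. Next row=LF[5]=6
  step 6: row=6, L[6]='d', prepend. Next row=LF[6]=4
  step 7: row=4, L[4]='a', prepend. Next row=LF[4]=2
  step 8: row=2, L[2]='b', prepend. Next row=LF[2]=3
Reversed output: badgerS$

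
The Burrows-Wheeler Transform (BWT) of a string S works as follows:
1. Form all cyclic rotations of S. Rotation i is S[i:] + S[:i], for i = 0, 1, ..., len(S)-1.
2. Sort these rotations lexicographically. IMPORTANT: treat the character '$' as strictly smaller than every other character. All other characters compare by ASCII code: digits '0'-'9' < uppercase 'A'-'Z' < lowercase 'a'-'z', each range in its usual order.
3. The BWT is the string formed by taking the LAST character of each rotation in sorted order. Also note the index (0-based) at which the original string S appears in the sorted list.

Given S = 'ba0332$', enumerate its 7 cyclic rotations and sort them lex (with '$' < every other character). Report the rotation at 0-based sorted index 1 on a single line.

Answer: 0332$ba

Derivation:
All 7 rotations (rotation i = S[i:]+S[:i]):
  rot[0] = ba0332$
  rot[1] = a0332$b
  rot[2] = 0332$ba
  rot[3] = 332$ba0
  rot[4] = 32$ba03
  rot[5] = 2$ba033
  rot[6] = $ba0332
Sorted (with $ < everything):
  sorted[0] = $ba0332
  sorted[1] = 0332$ba
  sorted[2] = 2$ba033
  sorted[3] = 32$ba03
  sorted[4] = 332$ba0
  sorted[5] = a0332$b
  sorted[6] = ba0332$
sorted[1] = 0332$ba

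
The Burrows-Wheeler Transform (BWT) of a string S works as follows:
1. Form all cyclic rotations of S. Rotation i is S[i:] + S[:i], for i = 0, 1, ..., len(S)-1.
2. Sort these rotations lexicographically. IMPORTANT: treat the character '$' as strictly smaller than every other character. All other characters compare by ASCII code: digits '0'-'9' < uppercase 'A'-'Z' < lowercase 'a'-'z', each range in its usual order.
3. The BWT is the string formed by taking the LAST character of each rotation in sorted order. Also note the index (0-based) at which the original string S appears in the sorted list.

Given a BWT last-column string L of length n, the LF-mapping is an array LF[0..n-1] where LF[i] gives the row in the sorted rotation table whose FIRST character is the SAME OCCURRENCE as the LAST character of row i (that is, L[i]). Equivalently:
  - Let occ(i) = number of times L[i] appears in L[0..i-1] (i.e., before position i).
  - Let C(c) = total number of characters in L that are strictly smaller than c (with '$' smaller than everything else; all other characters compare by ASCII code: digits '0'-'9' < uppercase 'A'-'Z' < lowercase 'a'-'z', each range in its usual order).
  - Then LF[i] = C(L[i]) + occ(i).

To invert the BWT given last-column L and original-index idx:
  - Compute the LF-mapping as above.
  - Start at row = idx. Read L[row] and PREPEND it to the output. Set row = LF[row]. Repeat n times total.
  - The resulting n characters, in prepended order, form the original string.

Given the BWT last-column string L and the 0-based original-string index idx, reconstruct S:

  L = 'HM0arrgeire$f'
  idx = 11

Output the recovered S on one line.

Answer: refrigeraM0H$

Derivation:
LF mapping: 2 3 1 4 10 11 8 5 9 12 6 0 7
Walk LF starting at row 11, prepending L[row]:
  step 1: row=11, L[11]='$', prepend. Next row=LF[11]=0
  step 2: row=0, L[0]='H', prepend. Next row=LF[0]=2
  step 3: row=2, L[2]='0', prepend. Next row=LF[2]=1
  step 4: row=1, L[1]='M', prepend. Next row=LF[1]=3
  step 5: row=3, L[3]='a', prepend. Next row=LF[3]=4
  step 6: row=4, L[4]='r', prepend. Next row=LF[4]=10
  step 7: row=10, L[10]='e', prepend. Next row=LF[10]=6
  step 8: row=6, L[6]='g', prepend. Next row=LF[6]=8
  step 9: row=8, L[8]='i', prepend. Next row=LF[8]=9
  step 10: row=9, L[9]='r', prepend. Next row=LF[9]=12
  step 11: row=12, L[12]='f', prepend. Next row=LF[12]=7
  step 12: row=7, L[7]='e', prepend. Next row=LF[7]=5
  step 13: row=5, L[5]='r', prepend. Next row=LF[5]=11
Reversed output: refrigeraM0H$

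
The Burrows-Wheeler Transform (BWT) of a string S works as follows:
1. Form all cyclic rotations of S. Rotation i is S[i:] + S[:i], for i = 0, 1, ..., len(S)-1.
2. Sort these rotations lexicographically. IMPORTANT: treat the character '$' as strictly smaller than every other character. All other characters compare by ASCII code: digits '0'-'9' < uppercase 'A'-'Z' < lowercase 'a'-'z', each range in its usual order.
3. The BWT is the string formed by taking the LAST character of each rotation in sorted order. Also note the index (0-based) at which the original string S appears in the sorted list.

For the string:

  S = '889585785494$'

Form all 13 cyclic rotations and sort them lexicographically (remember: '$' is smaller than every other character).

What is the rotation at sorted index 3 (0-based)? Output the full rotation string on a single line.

All 13 rotations (rotation i = S[i:]+S[:i]):
  rot[0] = 889585785494$
  rot[1] = 89585785494$8
  rot[2] = 9585785494$88
  rot[3] = 585785494$889
  rot[4] = 85785494$8895
  rot[5] = 5785494$88958
  rot[6] = 785494$889585
  rot[7] = 85494$8895857
  rot[8] = 5494$88958578
  rot[9] = 494$889585785
  rot[10] = 94$8895857854
  rot[11] = 4$88958578549
  rot[12] = $889585785494
Sorted (with $ < everything):
  sorted[0] = $889585785494
  sorted[1] = 4$88958578549
  sorted[2] = 494$889585785
  sorted[3] = 5494$88958578
  sorted[4] = 5785494$88958
  sorted[5] = 585785494$889
  sorted[6] = 785494$889585
  sorted[7] = 85494$8895857
  sorted[8] = 85785494$8895
  sorted[9] = 889585785494$
  sorted[10] = 89585785494$8
  sorted[11] = 94$8895857854
  sorted[12] = 9585785494$88
sorted[3] = 5494$88958578

Answer: 5494$88958578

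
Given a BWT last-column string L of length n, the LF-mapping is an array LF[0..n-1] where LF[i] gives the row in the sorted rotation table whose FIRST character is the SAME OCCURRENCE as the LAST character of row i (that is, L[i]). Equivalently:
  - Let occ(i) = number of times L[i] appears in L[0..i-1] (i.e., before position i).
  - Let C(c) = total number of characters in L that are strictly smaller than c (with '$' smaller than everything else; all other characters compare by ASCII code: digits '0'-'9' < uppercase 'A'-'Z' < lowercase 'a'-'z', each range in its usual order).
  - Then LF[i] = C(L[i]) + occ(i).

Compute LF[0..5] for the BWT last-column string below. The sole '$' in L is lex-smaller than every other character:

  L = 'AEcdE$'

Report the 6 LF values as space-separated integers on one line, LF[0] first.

Answer: 1 2 4 5 3 0

Derivation:
Char counts: '$':1, 'A':1, 'E':2, 'c':1, 'd':1
C (first-col start): C('$')=0, C('A')=1, C('E')=2, C('c')=4, C('d')=5
L[0]='A': occ=0, LF[0]=C('A')+0=1+0=1
L[1]='E': occ=0, LF[1]=C('E')+0=2+0=2
L[2]='c': occ=0, LF[2]=C('c')+0=4+0=4
L[3]='d': occ=0, LF[3]=C('d')+0=5+0=5
L[4]='E': occ=1, LF[4]=C('E')+1=2+1=3
L[5]='$': occ=0, LF[5]=C('$')+0=0+0=0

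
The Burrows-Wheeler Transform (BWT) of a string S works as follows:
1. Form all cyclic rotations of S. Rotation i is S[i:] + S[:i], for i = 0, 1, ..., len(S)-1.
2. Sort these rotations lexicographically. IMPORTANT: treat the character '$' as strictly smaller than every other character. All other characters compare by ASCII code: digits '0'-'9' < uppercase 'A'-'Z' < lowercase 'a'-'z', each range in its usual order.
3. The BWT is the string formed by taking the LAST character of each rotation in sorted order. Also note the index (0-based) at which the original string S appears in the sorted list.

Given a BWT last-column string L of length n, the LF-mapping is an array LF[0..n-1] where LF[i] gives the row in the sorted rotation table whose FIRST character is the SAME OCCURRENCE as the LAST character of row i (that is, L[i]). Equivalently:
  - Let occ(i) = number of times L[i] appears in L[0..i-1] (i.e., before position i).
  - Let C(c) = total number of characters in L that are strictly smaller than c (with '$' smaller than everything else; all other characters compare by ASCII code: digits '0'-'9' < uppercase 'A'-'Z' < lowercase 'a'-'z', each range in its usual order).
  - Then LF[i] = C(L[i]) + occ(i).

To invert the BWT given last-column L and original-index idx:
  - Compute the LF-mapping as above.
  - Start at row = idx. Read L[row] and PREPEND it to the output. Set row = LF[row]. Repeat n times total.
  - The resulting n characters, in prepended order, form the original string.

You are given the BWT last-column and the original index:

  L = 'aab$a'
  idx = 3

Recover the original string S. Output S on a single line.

Answer: abaa$

Derivation:
LF mapping: 1 2 4 0 3
Walk LF starting at row 3, prepending L[row]:
  step 1: row=3, L[3]='$', prepend. Next row=LF[3]=0
  step 2: row=0, L[0]='a', prepend. Next row=LF[0]=1
  step 3: row=1, L[1]='a', prepend. Next row=LF[1]=2
  step 4: row=2, L[2]='b', prepend. Next row=LF[2]=4
  step 5: row=4, L[4]='a', prepend. Next row=LF[4]=3
Reversed output: abaa$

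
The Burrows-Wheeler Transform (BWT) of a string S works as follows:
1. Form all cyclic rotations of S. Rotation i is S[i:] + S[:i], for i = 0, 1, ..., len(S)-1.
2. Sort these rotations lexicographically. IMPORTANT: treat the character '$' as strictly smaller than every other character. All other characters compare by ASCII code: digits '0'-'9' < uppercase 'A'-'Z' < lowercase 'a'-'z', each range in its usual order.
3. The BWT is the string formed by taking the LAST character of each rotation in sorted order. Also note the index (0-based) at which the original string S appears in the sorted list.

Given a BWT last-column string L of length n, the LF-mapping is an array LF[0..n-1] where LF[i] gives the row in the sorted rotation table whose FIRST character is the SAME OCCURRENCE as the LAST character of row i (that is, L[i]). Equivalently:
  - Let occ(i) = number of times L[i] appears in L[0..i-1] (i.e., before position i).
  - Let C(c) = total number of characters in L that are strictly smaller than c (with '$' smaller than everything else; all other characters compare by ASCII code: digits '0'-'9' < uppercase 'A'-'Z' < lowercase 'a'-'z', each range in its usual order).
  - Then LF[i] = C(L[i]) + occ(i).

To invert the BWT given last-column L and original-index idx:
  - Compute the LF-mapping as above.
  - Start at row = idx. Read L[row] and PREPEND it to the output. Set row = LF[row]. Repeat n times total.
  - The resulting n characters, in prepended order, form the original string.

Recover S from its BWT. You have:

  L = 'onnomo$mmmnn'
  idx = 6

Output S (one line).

LF mapping: 9 5 6 10 1 11 0 2 3 4 7 8
Walk LF starting at row 6, prepending L[row]:
  step 1: row=6, L[6]='$', prepend. Next row=LF[6]=0
  step 2: row=0, L[0]='o', prepend. Next row=LF[0]=9
  step 3: row=9, L[9]='m', prepend. Next row=LF[9]=4
  step 4: row=4, L[4]='m', prepend. Next row=LF[4]=1
  step 5: row=1, L[1]='n', prepend. Next row=LF[1]=5
  step 6: row=5, L[5]='o', prepend. Next row=LF[5]=11
  step 7: row=11, L[11]='n', prepend. Next row=LF[11]=8
  step 8: row=8, L[8]='m', prepend. Next row=LF[8]=3
  step 9: row=3, L[3]='o', prepend. Next row=LF[3]=10
  step 10: row=10, L[10]='n', prepend. Next row=LF[10]=7
  step 11: row=7, L[7]='m', prepend. Next row=LF[7]=2
  step 12: row=2, L[2]='n', prepend. Next row=LF[2]=6
Reversed output: nmnomnonmmo$

Answer: nmnomnonmmo$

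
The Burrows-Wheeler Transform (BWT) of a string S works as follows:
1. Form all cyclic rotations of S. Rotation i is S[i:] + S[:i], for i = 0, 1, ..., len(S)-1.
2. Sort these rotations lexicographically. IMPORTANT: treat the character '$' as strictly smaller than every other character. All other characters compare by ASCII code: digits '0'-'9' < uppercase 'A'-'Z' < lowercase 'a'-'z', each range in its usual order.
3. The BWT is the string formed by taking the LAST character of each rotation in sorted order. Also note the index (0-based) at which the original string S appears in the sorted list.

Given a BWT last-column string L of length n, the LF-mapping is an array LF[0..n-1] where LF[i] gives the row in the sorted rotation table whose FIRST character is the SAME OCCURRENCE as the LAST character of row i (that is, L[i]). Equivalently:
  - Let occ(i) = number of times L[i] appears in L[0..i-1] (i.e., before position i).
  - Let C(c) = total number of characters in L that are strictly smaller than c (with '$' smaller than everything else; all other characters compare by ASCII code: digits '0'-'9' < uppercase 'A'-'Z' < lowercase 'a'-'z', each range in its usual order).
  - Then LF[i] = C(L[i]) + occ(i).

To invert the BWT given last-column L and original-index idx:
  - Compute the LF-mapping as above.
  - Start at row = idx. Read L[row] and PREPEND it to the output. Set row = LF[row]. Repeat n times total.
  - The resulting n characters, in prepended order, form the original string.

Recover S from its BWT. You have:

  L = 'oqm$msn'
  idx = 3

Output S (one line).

Answer: nsqmmo$

Derivation:
LF mapping: 4 5 1 0 2 6 3
Walk LF starting at row 3, prepending L[row]:
  step 1: row=3, L[3]='$', prepend. Next row=LF[3]=0
  step 2: row=0, L[0]='o', prepend. Next row=LF[0]=4
  step 3: row=4, L[4]='m', prepend. Next row=LF[4]=2
  step 4: row=2, L[2]='m', prepend. Next row=LF[2]=1
  step 5: row=1, L[1]='q', prepend. Next row=LF[1]=5
  step 6: row=5, L[5]='s', prepend. Next row=LF[5]=6
  step 7: row=6, L[6]='n', prepend. Next row=LF[6]=3
Reversed output: nsqmmo$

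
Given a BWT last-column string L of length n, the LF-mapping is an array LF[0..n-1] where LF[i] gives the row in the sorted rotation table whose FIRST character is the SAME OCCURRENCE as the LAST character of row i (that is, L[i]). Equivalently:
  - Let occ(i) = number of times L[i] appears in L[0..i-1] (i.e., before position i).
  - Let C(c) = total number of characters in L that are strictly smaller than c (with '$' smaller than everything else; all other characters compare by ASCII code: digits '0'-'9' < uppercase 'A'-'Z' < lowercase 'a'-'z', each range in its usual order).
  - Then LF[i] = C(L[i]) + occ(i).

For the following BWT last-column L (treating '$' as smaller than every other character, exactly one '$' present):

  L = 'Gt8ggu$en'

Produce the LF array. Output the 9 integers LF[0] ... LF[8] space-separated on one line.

Answer: 2 7 1 4 5 8 0 3 6

Derivation:
Char counts: '$':1, '8':1, 'G':1, 'e':1, 'g':2, 'n':1, 't':1, 'u':1
C (first-col start): C('$')=0, C('8')=1, C('G')=2, C('e')=3, C('g')=4, C('n')=6, C('t')=7, C('u')=8
L[0]='G': occ=0, LF[0]=C('G')+0=2+0=2
L[1]='t': occ=0, LF[1]=C('t')+0=7+0=7
L[2]='8': occ=0, LF[2]=C('8')+0=1+0=1
L[3]='g': occ=0, LF[3]=C('g')+0=4+0=4
L[4]='g': occ=1, LF[4]=C('g')+1=4+1=5
L[5]='u': occ=0, LF[5]=C('u')+0=8+0=8
L[6]='$': occ=0, LF[6]=C('$')+0=0+0=0
L[7]='e': occ=0, LF[7]=C('e')+0=3+0=3
L[8]='n': occ=0, LF[8]=C('n')+0=6+0=6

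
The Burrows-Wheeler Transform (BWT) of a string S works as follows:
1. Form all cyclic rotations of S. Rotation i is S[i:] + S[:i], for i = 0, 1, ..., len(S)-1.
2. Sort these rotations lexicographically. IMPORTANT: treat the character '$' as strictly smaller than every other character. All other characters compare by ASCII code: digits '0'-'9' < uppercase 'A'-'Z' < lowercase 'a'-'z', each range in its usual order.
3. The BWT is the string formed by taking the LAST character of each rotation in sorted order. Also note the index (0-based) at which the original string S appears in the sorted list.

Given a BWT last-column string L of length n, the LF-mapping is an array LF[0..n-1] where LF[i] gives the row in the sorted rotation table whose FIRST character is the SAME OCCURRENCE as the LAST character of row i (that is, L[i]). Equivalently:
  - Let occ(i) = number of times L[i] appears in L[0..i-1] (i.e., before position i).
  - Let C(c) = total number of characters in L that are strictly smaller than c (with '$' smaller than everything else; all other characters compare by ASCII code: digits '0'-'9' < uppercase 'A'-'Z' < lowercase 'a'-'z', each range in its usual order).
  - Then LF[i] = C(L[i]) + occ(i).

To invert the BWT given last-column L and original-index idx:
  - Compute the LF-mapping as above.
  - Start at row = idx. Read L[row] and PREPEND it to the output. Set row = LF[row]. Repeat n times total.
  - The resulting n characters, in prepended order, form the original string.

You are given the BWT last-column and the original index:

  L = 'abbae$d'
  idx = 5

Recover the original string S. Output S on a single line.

LF mapping: 1 3 4 2 6 0 5
Walk LF starting at row 5, prepending L[row]:
  step 1: row=5, L[5]='$', prepend. Next row=LF[5]=0
  step 2: row=0, L[0]='a', prepend. Next row=LF[0]=1
  step 3: row=1, L[1]='b', prepend. Next row=LF[1]=3
  step 4: row=3, L[3]='a', prepend. Next row=LF[3]=2
  step 5: row=2, L[2]='b', prepend. Next row=LF[2]=4
  step 6: row=4, L[4]='e', prepend. Next row=LF[4]=6
  step 7: row=6, L[6]='d', prepend. Next row=LF[6]=5
Reversed output: debaba$

Answer: debaba$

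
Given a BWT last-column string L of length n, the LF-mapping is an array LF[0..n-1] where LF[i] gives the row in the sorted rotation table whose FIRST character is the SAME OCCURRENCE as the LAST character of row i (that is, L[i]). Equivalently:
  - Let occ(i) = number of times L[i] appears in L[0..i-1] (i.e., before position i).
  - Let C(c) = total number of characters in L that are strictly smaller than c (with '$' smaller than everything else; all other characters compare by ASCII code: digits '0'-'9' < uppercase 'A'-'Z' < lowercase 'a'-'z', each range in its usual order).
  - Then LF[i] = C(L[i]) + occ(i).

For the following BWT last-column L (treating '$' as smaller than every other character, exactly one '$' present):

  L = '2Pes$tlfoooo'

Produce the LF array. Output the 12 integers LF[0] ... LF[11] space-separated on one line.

Char counts: '$':1, '2':1, 'P':1, 'e':1, 'f':1, 'l':1, 'o':4, 's':1, 't':1
C (first-col start): C('$')=0, C('2')=1, C('P')=2, C('e')=3, C('f')=4, C('l')=5, C('o')=6, C('s')=10, C('t')=11
L[0]='2': occ=0, LF[0]=C('2')+0=1+0=1
L[1]='P': occ=0, LF[1]=C('P')+0=2+0=2
L[2]='e': occ=0, LF[2]=C('e')+0=3+0=3
L[3]='s': occ=0, LF[3]=C('s')+0=10+0=10
L[4]='$': occ=0, LF[4]=C('$')+0=0+0=0
L[5]='t': occ=0, LF[5]=C('t')+0=11+0=11
L[6]='l': occ=0, LF[6]=C('l')+0=5+0=5
L[7]='f': occ=0, LF[7]=C('f')+0=4+0=4
L[8]='o': occ=0, LF[8]=C('o')+0=6+0=6
L[9]='o': occ=1, LF[9]=C('o')+1=6+1=7
L[10]='o': occ=2, LF[10]=C('o')+2=6+2=8
L[11]='o': occ=3, LF[11]=C('o')+3=6+3=9

Answer: 1 2 3 10 0 11 5 4 6 7 8 9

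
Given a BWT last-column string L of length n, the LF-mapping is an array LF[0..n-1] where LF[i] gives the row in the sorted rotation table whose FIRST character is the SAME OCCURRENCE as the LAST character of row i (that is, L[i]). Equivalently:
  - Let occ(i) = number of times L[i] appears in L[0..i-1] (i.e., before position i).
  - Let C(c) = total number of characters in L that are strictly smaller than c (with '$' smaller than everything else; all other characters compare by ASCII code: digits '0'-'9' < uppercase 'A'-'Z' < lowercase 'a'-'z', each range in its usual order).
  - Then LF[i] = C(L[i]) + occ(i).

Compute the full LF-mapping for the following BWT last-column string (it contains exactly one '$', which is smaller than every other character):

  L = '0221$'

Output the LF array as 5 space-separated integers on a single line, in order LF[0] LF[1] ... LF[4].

Char counts: '$':1, '0':1, '1':1, '2':2
C (first-col start): C('$')=0, C('0')=1, C('1')=2, C('2')=3
L[0]='0': occ=0, LF[0]=C('0')+0=1+0=1
L[1]='2': occ=0, LF[1]=C('2')+0=3+0=3
L[2]='2': occ=1, LF[2]=C('2')+1=3+1=4
L[3]='1': occ=0, LF[3]=C('1')+0=2+0=2
L[4]='$': occ=0, LF[4]=C('$')+0=0+0=0

Answer: 1 3 4 2 0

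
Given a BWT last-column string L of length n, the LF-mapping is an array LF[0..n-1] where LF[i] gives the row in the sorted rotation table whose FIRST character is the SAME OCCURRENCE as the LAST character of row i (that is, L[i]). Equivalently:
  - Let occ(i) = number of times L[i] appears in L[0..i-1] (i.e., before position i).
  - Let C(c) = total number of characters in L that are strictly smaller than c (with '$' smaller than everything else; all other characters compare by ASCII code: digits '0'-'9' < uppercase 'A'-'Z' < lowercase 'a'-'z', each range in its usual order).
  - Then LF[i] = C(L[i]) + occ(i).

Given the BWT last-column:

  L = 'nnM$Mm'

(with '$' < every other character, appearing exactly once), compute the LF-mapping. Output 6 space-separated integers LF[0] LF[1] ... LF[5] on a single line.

Char counts: '$':1, 'M':2, 'm':1, 'n':2
C (first-col start): C('$')=0, C('M')=1, C('m')=3, C('n')=4
L[0]='n': occ=0, LF[0]=C('n')+0=4+0=4
L[1]='n': occ=1, LF[1]=C('n')+1=4+1=5
L[2]='M': occ=0, LF[2]=C('M')+0=1+0=1
L[3]='$': occ=0, LF[3]=C('$')+0=0+0=0
L[4]='M': occ=1, LF[4]=C('M')+1=1+1=2
L[5]='m': occ=0, LF[5]=C('m')+0=3+0=3

Answer: 4 5 1 0 2 3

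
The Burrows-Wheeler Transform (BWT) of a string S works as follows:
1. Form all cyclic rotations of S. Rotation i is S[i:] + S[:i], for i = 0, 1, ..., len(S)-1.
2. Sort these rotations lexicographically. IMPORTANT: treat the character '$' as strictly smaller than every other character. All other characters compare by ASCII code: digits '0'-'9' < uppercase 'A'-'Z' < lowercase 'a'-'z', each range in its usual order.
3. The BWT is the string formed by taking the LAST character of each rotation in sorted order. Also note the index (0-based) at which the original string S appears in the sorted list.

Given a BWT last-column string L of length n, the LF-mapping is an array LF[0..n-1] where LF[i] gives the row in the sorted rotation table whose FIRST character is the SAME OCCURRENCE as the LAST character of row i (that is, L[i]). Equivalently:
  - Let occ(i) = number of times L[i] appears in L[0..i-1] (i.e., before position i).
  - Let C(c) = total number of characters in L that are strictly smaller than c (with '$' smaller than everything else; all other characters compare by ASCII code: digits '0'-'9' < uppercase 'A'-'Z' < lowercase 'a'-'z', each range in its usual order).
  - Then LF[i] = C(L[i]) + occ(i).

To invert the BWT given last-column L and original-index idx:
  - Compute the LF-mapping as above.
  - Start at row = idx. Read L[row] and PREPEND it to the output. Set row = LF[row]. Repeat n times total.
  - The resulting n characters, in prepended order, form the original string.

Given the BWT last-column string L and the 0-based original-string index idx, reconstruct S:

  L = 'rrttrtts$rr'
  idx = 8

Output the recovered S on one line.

LF mapping: 1 2 7 8 3 9 10 6 0 4 5
Walk LF starting at row 8, prepending L[row]:
  step 1: row=8, L[8]='$', prepend. Next row=LF[8]=0
  step 2: row=0, L[0]='r', prepend. Next row=LF[0]=1
  step 3: row=1, L[1]='r', prepend. Next row=LF[1]=2
  step 4: row=2, L[2]='t', prepend. Next row=LF[2]=7
  step 5: row=7, L[7]='s', prepend. Next row=LF[7]=6
  step 6: row=6, L[6]='t', prepend. Next row=LF[6]=10
  step 7: row=10, L[10]='r', prepend. Next row=LF[10]=5
  step 8: row=5, L[5]='t', prepend. Next row=LF[5]=9
  step 9: row=9, L[9]='r', prepend. Next row=LF[9]=4
  step 10: row=4, L[4]='r', prepend. Next row=LF[4]=3
  step 11: row=3, L[3]='t', prepend. Next row=LF[3]=8
Reversed output: trrtrtstrr$

Answer: trrtrtstrr$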